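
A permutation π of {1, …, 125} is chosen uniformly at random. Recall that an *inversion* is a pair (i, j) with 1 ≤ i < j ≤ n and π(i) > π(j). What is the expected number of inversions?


Write X = Σ X_I over the C(125, 2) = 7750 pairs i < j, with X_I the indicator of one inversion.
There are 7750 indicators.
For each fixed pair i < j, the values π(i) and π(j) are two distinct elements of {1, …, 125} in uniformly random order; by symmetry P[π(i) > π(j)] = 1/2.
By linearity: E[X] = 7750 · (1/2) = C(125, 2) · (1/2) = 7750/2 = 3875 ≈ 3875.0000.

E[X] = 3875 = 3875.0000.


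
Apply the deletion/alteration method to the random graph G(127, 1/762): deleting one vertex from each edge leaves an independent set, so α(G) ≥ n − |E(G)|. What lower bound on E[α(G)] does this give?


E[|E(G)|] = C(127, 2)·p = 8001 · (1/762) = 21/2.
E[α(G)] ≥ n − E[|E(G)|] = 127 − 21/2 = 233/2.
Numerically: ≈ 116.500000.
(This is only a lower bound; the true E[α(G)] may be larger.)

E[α(G)] ≥ 233/2 ≈ 116.500000.


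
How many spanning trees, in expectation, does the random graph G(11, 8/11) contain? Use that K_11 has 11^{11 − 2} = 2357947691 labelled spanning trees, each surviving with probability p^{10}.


K_11 has 11^{11 − 2} = 2357947691 labelled spanning trees.
For each such spanning tree H, let X_H = 1 if all 10 edges of H are present in G. Then P[X_H = 1] = p^{10} = (8/11)^{10} = 1073741824/25937424601.
By linearity: E[X] = Σ_H E[X_H] = 2357947691 · p^{10} = 2357947691 · 1073741824/25937424601 = 1073741824/11.
Numerically: E[X] ≈ 9.76129e+07.

E[X] = 2357947691 · (8/11)^{10} = 1073741824/11 ≈ 9.76129e+07.


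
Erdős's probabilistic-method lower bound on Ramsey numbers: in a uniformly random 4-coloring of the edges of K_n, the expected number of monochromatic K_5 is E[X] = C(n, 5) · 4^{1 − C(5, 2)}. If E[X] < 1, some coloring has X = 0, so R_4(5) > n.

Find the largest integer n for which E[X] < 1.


We need C(n, 5) · 4^{1 − 10} < 1, i.e. C(n, 5) < 4^{10 − 1} = 262144.
Check values of n near the boundary:
  n = 29: C(29, 5) = 118755; 118755 < 262144? YES
  n = 30: C(30, 5) = 142506; 142506 < 262144? YES
  n = 31: C(31, 5) = 169911; 169911 < 262144? YES
  n = 32: C(32, 5) = 201376; 201376 < 262144? YES
  n = 33: C(33, 5) = 237336; 237336 < 262144? YES
  n = 34: C(34, 5) = 278256; 278256 < 262144? NO
  n = 35: C(35, 5) = 324632; 324632 < 262144? NO
  n = 36: C(36, 5) = 376992; 376992 < 262144? NO
The largest n with C(n, 5) < 262144 is n = 33 (where E[X] = 29667/32768 ≈ 0.905). Hence R_4(5) > 33, i.e. R_4(5) ≥ 34.

Largest n = 33; hence R_4(5) > 33.


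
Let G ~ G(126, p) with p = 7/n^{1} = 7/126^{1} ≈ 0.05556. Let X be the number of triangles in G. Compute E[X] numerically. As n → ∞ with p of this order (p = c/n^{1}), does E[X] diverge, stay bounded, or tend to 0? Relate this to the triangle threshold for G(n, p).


Number of potential triangles: C(126, 3) = 325500.
Each occurs with probability p³ ≈ (0.05556)³ ≈ 1.714678e-04.
By linearity: E[X] = C(126, 3)·p³ ≈ 325500 · 1.714678e-04 ≈ 55.8128.
Here α = 1, so p = 7/n is exactly at the triangle threshold p ~ 1/n. Asymptotically E[X] → c³/6 = 7³/6 = 343/6 ≈ 57.1667, a bounded constant. In this regime the triangle count is asymptotically Poisson(c³/6).

E[X] ≈ 55.8128; in regime p = Θ(1/n^{1}) E[X] stays bounded (at the triangle threshold p ~ 1/n).


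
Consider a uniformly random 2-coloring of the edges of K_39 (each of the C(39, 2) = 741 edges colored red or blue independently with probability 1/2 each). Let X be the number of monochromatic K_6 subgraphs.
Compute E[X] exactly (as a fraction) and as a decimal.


Let X = Σ_S X_S over the C(39, 6) = 3262623 subsets S of size 6, where X_S = 1 if the K_6 on S is monochromatic.
For a fixed S, the K_6 on S has C(6, 2) = 15 edges. P[all 15 edges red] = (1/2)^15, and likewise for blue, so P[monochromatic] = 2·(1/2)^15 = 2^{1 − 15} = 1/16384.
By linearity of expectation: E[X] = C(39, 6) · 2^{1 − 15} = 3262623 · 1/16384 = 3262623/16384.
Numerically: E[X] ≈ 199.13470.

E[X] = C(39,6)·2^(1−C(6,2)) = 3262623/16384 ≈ 199.13470.


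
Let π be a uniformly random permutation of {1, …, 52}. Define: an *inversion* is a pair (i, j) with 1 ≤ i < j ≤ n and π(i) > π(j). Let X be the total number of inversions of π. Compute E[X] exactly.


Write X = Σ X_I over the C(52, 2) = 1326 pairs i < j, with X_I the indicator of one inversion.
There are 1326 indicators.
For each fixed pair i < j, the values π(i) and π(j) are two distinct elements of {1, …, 52} in uniformly random order; by symmetry P[π(i) > π(j)] = 1/2.
By linearity: E[X] = 1326 · (1/2) = C(52, 2) · (1/2) = 1326/2 = 663 ≈ 663.00000.

E[X] = 663 = 663.00000.


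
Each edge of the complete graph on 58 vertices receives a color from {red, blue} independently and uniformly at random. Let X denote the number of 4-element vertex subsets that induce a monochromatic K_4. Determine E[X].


Let X = Σ_S X_S over the C(58, 4) = 424270 subsets S of size 4, where X_S = 1 if the K_4 on S is monochromatic.
For a fixed S, the K_4 on S has C(4, 2) = 6 edges. P[all 6 edges red] = (1/2)^6, and likewise for blue, so P[monochromatic] = 2·(1/2)^6 = 2^{1 − 6} = 1/32.
By linearity of expectation: E[X] = C(58, 4) · 2^{1 − 6} = 424270 · 1/32 = 212135/16.
Numerically: E[X] ≈ 13258.437500.

E[X] = C(58,4)·2^(1−C(4,2)) = 212135/16 ≈ 13258.437500.


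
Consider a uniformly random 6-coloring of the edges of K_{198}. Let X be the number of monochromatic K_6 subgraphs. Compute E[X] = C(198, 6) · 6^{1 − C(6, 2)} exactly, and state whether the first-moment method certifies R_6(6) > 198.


E[X] = C(198, 6) · 6^{1 − 15} = 77526225777 · 6^{−14} = 77526225777/78364164096.
As a reduced fraction: E[X] = 25842075259/26121388032 ≈ 0.989307.
Is E[X] < 1? YES.
Since E[X] < 1, there exists a 6-coloring of K_{198} with no monochromatic K_6; hence R_6(6) > 198.

E[X] = 25842075259/26121388032 ≈ 0.989307; E[X] < 1, so R_6(6) > 198.


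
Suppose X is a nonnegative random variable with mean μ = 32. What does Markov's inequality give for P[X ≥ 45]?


μ = E[X] = 32, a = 45.
Markov: P[X ≥ 45] ≤ μ/a = (32)/45 = 32/45.
Numerically: ≈ 0.711.
(Since a = 45 > μ = 32.000, the bound 32/45 is < 1 and informative.)

P[X ≥ 45] ≤ 32/45 ≈ 0.711.


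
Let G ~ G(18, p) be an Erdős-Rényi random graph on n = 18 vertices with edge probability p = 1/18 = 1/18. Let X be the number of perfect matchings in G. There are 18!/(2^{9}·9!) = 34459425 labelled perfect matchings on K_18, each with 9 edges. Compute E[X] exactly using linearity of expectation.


K_18 has 18!/(2^{9}·9!) = 34459425 labelled perfect matchings.
For each such perfect matching H, let X_H = 1 if all 9 edges of H are present in G. Then P[X_H = 1] = p^{9} = (1/18)^{9} = 1/198359290368.
By linearity: E[X] = Σ_H E[X_H] = 34459425 · p^{9} = 34459425 · 1/198359290368 = 425425/2448880128.
Numerically: E[X] ≈ 0.000173722.

E[X] = 34459425 · (1/18)^{9} = 425425/2448880128 ≈ 0.000173722.


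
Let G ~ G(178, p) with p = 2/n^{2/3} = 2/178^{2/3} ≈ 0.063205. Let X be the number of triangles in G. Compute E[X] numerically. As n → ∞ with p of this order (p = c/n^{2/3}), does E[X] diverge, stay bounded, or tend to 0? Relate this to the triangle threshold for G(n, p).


Number of potential triangles: C(178, 3) = 924176.
Each occurs with probability p³ ≈ (0.063205)³ ≈ 2.5249337e-04.
By linearity: E[X] = C(178, 3)·p³ ≈ 924176 · 2.5249337e-04 ≈ 233.34831.
Since α = 2/3 < 1, p = c/n^{2/3} ≫ 1/n is above the triangle threshold p ~ 1/n. Asymptotically E[X] ~ (c³/6)·n^{3(1−α)} = (2³/6)·n^{1} → ∞; triangles are abundant w.h.p.

E[X] ≈ 233.34831; in regime p = Θ(1/n^{2/3}) E[X] diverges (above the triangle threshold p ~ 1/n).


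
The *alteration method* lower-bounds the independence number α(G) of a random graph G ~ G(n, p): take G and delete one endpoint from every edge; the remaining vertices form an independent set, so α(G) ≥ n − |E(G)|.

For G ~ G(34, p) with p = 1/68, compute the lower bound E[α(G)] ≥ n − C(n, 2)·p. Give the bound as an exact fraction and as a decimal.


E[|E(G)|] = C(34, 2)·p = 561 · (1/68) = 33/4.
E[α(G)] ≥ n − E[|E(G)|] = 34 − 33/4 = 103/4.
Numerically: ≈ 25.750.
(This is only a lower bound; the true E[α(G)] may be larger.)

E[α(G)] ≥ 103/4 ≈ 25.750.


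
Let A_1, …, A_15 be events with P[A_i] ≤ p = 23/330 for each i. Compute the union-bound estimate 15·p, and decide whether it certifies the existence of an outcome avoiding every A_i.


Union bound: P[∪_{i=1}^{15} A_i] ≤ Σ_i P[A_i] ≤ 15·p = 15·(23/330) = 23/22.
Numerically: 23/22 ≈ 1.045.
Is 23/22 < 1? NO.
Since the bound 23/22 is ≥ 1, the union bound is uninformative here; it does NOT by itself certify existence.

15·p = 23/22 ≈ 1.045; existence NOT certified by the union bound.


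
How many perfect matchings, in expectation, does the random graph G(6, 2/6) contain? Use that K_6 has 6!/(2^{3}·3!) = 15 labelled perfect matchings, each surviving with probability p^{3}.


K_6 has 6!/(2^{3}·3!) = 15 labelled perfect matchings.
For each such perfect matching H, let X_H = 1 if all 3 edges of H are present in G. Then P[X_H = 1] = p^{3} = (1/3)^{3} = 1/27.
Summing the indicators: E[X] = Σ_H E[X_H] = 15 · p^{3} = 15 · 1/27 = 5/9.
Numerically: E[X] ≈ 0.555556.

E[X] = 15 · (1/3)^{3} = 5/9 ≈ 0.555556.


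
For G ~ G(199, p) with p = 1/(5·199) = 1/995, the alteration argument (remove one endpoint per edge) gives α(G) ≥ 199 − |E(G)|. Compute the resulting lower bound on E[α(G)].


E[|E(G)|] = C(199, 2)·p = 19701 · (1/995) = 99/5.
E[α(G)] ≥ n − E[|E(G)|] = 199 − 99/5 = 896/5.
Numerically: ≈ 179.2000.
(This is only a lower bound; the true E[α(G)] may be larger.)

E[α(G)] ≥ 896/5 ≈ 179.2000.


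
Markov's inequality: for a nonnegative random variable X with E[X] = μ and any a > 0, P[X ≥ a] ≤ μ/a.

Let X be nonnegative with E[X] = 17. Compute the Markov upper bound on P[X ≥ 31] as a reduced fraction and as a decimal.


μ = E[X] = 17, a = 31.
Markov: P[X ≥ 31] ≤ μ/a = (17)/31 = 17/31.
Numerically: ≈ 0.548387.
(Since a = 31 > μ = 17.000000, the bound 17/31 is < 1 and informative.)

P[X ≥ 31] ≤ 17/31 ≈ 0.548387.


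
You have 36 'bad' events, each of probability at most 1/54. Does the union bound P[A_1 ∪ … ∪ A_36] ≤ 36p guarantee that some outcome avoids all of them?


Union bound: P[∪_{i=1}^{36} A_i] ≤ Σ_i P[A_i] ≤ 36·p = 36·(1/54) = 2/3.
Numerically: 2/3 ≈ 0.666667.
Is 2/3 < 1? YES.
Since P[∪ A_i] ≤ 2/3 < 1, the complement has P[∩ A_i^c] ≥ 1 − 2/3 = 1/3 > 0, so some outcome avoids every A_i.

36·p = 2/3 ≈ 0.666667; existence CERTIFIED by the union bound.


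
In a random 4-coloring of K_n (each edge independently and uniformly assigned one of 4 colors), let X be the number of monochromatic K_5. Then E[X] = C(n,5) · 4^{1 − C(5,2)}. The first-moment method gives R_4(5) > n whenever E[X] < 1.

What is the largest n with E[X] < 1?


We need C(n, 5) · 4^{1 − 10} < 1, i.e. C(n, 5) < 4^{10 − 1} = 262144.
Check values of n near the boundary:
  n = 32: C(32, 5) = 201376; 201376 < 262144? YES
  n = 33: C(33, 5) = 237336; 237336 < 262144? YES
  n = 34: C(34, 5) = 278256; 278256 < 262144? NO
  n = 35: C(35, 5) = 324632; 324632 < 262144? NO
  n = 36: C(36, 5) = 376992; 376992 < 262144? NO
The largest n with C(n, 5) < 262144 is n = 33 (where E[X] = 29667/32768 ≈ 0.905365). Hence R_4(5) > 33, i.e. R_4(5) ≥ 34.

Largest n = 33; hence R_4(5) > 33.


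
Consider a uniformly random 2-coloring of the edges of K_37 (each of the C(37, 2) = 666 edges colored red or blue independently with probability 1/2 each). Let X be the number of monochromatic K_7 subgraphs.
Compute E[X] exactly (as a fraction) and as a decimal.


Let X = Σ_S X_S over the C(37, 7) = 10295472 subsets S of size 7, where X_S = 1 if the K_7 on S is monochromatic.
For a fixed S, the K_7 on S has C(7, 2) = 21 edges. P[all 21 edges red] = (1/2)^21, and likewise for blue, so P[monochromatic] = 2·(1/2)^21 = 2^{1 − 21} = 1/1048576.
By linearity: E[X] = C(37, 7) · 2^{1 − 21} = 10295472 · 1/1048576 = 643467/65536.
Numerically: E[X] ≈ 9.819.

E[X] = C(37,7)·2^(1−C(7,2)) = 643467/65536 ≈ 9.819.


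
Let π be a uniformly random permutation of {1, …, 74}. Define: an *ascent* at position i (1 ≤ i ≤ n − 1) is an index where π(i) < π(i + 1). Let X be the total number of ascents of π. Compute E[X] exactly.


Write X = Σ X_I over i = 1, …, 73, with X_I the indicator of one ascent.
There are 73 indicators.
For each fixed i, the pair (π(i), π(i+1)) is a uniformly random ordered pair of distinct values from {1, …, 74}; by symmetry P[π(i) < π(i+1)] = 1/2.
By linearity: E[X] = 73 · (1/2) = (74 − 1) · (1/2) = 73/2 ≈ 36.500.

E[X] = 73/2 = 36.500.


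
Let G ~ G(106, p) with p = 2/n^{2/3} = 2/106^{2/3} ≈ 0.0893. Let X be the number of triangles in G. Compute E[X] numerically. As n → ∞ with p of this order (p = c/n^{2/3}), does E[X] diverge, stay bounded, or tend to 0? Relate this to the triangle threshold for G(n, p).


Number of potential triangles: C(106, 3) = 192920.
Each occurs with probability p³ ≈ (0.0893)³ ≈ 7.11997e-04.
By linearity: E[X] = C(106, 3)·p³ ≈ 192920 · 7.11997e-04 ≈ 137.358.
Since α = 2/3 < 1, p = c/n^{2/3} ≫ 1/n is above the triangle threshold p ~ 1/n. Asymptotically E[X] ~ (c³/6)·n^{3(1−α)} = (2³/6)·n^{1} → ∞; triangles are abundant w.h.p.

E[X] ≈ 137.358; in regime p = Θ(1/n^{2/3}) E[X] diverges (above the triangle threshold p ~ 1/n).


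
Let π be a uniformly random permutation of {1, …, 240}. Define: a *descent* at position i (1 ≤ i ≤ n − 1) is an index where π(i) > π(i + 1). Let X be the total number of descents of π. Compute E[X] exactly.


Write X = Σ X_I over i = 1, …, 239, with X_I the indicator of one descent.
There are 239 indicators.
For each fixed i, the pair (π(i), π(i+1)) is a uniformly random ordered pair of distinct values from {1, …, 240}; by symmetry P[π(i) > π(i+1)] = 1/2.
By linearity: E[X] = 239 · (1/2) = (240 − 1) · (1/2) = 239/2 ≈ 119.50000.

E[X] = 239/2 = 119.50000.


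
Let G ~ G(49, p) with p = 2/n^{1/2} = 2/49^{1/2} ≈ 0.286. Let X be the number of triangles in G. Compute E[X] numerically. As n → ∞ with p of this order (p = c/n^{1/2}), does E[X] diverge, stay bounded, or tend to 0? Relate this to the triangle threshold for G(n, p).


Number of potential triangles: C(49, 3) = 18424.
Each occurs with probability p³ ≈ (0.286)³ ≈ 2.33236e-02.
By linearity: E[X] = C(49, 3)·p³ ≈ 18424 · 2.33236e-02 ≈ 429.714.
Since α = 1/2 < 1, p = c/n^{1/2} ≫ 1/n is above the triangle threshold p ~ 1/n. Asymptotically E[X] ~ (c³/6)·n^{3(1−α)} = (2³/6)·n^{1.5} → ∞; triangles are abundant w.h.p.

E[X] ≈ 429.714; in regime p = Θ(1/n^{1/2}) E[X] diverges (above the triangle threshold p ~ 1/n).


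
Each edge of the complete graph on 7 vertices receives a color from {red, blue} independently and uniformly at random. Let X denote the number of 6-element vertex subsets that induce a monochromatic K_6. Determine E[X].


Let X = Σ_S X_S over the C(7, 6) = 7 subsets S of size 6, where X_S = 1 if the K_6 on S is monochromatic.
For a fixed S, the K_6 on S has C(6, 2) = 15 edges. P[all 15 edges red] = (1/2)^15, and likewise for blue, so P[monochromatic] = 2·(1/2)^15 = 2^{1 − 15} = 1/16384.
By linearity of expectation: E[X] = C(7, 6) · 2^{1 − 15} = 7 · 1/16384 = 7/16384.
Numerically: E[X] ≈ 0.000427.

E[X] = C(7,6)·2^(1−C(6,2)) = 7/16384 ≈ 0.000427.


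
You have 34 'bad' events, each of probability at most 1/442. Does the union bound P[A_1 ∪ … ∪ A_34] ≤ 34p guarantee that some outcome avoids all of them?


Union bound: P[∪_{i=1}^{34} A_i] ≤ Σ_i P[A_i] ≤ 34·p = 34·(1/442) = 1/13.
Numerically: 1/13 ≈ 0.07692.
Is 1/13 < 1? YES.
Since P[∪ A_i] ≤ 1/13 < 1, the complement has P[∩ A_i^c] ≥ 1 − 1/13 = 12/13 > 0, so some outcome avoids every A_i.

34·p = 1/13 ≈ 0.07692; existence CERTIFIED by the union bound.


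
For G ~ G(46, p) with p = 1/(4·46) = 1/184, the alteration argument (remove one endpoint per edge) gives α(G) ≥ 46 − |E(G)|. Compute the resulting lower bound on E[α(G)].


E[|E(G)|] = C(46, 2)·p = 1035 · (1/184) = 45/8.
E[α(G)] ≥ n − E[|E(G)|] = 46 − 45/8 = 323/8.
Numerically: ≈ 40.37500.
(This is only a lower bound; the true E[α(G)] may be larger.)

E[α(G)] ≥ 323/8 ≈ 40.37500.


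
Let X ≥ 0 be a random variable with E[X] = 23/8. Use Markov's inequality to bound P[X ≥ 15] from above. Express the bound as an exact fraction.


μ = E[X] = 23/8, a = 15.
Markov: P[X ≥ 15] ≤ μ/a = (23/8)/15 = 23/120.
Numerically: ≈ 0.19167.
(Since a = 15 > μ = 2.87500, the bound 23/120 is < 1 and informative.)

P[X ≥ 15] ≤ 23/120 ≈ 0.19167.


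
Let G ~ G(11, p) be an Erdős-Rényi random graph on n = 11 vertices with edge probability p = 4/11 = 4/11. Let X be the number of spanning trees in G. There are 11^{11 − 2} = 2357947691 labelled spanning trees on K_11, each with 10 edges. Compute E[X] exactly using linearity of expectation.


K_11 has 11^{11 − 2} = 2357947691 labelled spanning trees.
For each such spanning tree H, let X_H = 1 if all 10 edges of H are present in G. Then P[X_H = 1] = p^{10} = (4/11)^{10} = 1048576/25937424601.
Summing the indicators: E[X] = Σ_H E[X_H] = 2357947691 · p^{10} = 2357947691 · 1048576/25937424601 = 1048576/11.
Numerically: E[X] ≈ 95325.

E[X] = 2357947691 · (4/11)^{10} = 1048576/11 ≈ 95325.


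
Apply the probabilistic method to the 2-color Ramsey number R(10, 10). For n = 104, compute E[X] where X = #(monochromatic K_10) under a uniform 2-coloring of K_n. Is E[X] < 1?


E[X] = C(104, 10) · 2^{1 − 45} = 26100986351440 · 2^{−44} = 26100986351440/17592186044416.
As a reduced fraction: E[X] = 1631311646965/1099511627776 ≈ 1.4836693.
Is E[X] < 1? NO.
Since E[X] ≥ 1, the first-moment bound is inconclusive at n = 104; it does NOT by itself certify R(10, 10) > 104.

E[X] = 1631311646965/1099511627776 ≈ 1.4836693; E[X] ≥ 1; first-moment method inconclusive here.


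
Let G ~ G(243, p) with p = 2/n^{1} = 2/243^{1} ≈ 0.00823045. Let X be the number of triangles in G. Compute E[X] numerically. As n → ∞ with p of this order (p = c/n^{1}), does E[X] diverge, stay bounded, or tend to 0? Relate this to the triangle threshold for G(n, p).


Number of potential triangles: C(243, 3) = 2362041.
Each occurs with probability p³ ≈ (0.00823045)³ ≈ 5.57533755e-07.
By linearity: E[X] = C(243, 3)·p³ ≈ 2362041 · 5.57533755e-07 ≈ 1.316918.
Here α = 1, so p = 2/n is exactly at the triangle threshold p ~ 1/n. Asymptotically E[X] → c³/6 = 2³/6 = 4/3 ≈ 1.333333, a bounded constant. In this regime the triangle count is asymptotically Poisson(c³/6).

E[X] ≈ 1.316918; in regime p = Θ(1/n^{1}) E[X] stays bounded (at the triangle threshold p ~ 1/n).


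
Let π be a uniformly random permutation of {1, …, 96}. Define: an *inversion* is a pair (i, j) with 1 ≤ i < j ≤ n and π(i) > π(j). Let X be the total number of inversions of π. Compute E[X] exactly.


Write X = Σ X_I over the C(96, 2) = 4560 pairs i < j, with X_I the indicator of one inversion.
There are 4560 indicators.
For each fixed pair i < j, the values π(i) and π(j) are two distinct elements of {1, …, 96} in uniformly random order; by symmetry P[π(i) > π(j)] = 1/2.
By linearity: E[X] = 4560 · (1/2) = C(96, 2) · (1/2) = 4560/2 = 2280 ≈ 2280.000.

E[X] = 2280 = 2280.000.


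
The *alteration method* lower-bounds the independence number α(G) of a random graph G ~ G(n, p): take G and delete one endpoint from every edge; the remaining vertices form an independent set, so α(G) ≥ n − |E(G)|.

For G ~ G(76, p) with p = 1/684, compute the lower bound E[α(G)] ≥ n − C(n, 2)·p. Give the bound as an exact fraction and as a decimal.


E[|E(G)|] = C(76, 2)·p = 2850 · (1/684) = 25/6.
E[α(G)] ≥ n − E[|E(G)|] = 76 − 25/6 = 431/6.
Numerically: ≈ 71.833333.
(This is only a lower bound; the true E[α(G)] may be larger.)

E[α(G)] ≥ 431/6 ≈ 71.833333.


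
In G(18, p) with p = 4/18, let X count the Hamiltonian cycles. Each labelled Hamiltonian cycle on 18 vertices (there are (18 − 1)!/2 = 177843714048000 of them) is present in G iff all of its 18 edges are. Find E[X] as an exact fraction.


K_18 has (18 − 1)!/2 = 177843714048000 labelled Hamiltonian cycles.
For each such Hamiltonian cycle H, let X_H = 1 if all 18 edges of H are present in G. Then P[X_H = 1] = p^{18} = (2/9)^{18} = 262144/150094635296999121.
By linearity: E[X] = Σ_H E[X_H] = 177843714048000 · p^{18} = 177843714048000 · 262144/150094635296999121 = 63951526166528000/205891132094649.
Numerically: E[X] ≈ 310.608.

E[X] = 177843714048000 · (2/9)^{18} = 63951526166528000/205891132094649 ≈ 310.608.


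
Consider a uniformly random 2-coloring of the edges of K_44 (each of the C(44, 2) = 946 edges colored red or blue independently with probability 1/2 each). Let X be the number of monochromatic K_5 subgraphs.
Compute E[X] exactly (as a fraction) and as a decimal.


Let X = Σ_S X_S over the C(44, 5) = 1086008 subsets S of size 5, where X_S = 1 if the K_5 on S is monochromatic.
For a fixed S, the K_5 on S has C(5, 2) = 10 edges. P[all 10 edges red] = (1/2)^10, and likewise for blue, so P[monochromatic] = 2·(1/2)^10 = 2^{1 − 10} = 1/512.
By linearity of expectation: E[X] = C(44, 5) · 2^{1 − 10} = 1086008 · 1/512 = 135751/64.
Numerically: E[X] ≈ 2121.10938.

E[X] = C(44,5)·2^(1−C(5,2)) = 135751/64 ≈ 2121.10938.


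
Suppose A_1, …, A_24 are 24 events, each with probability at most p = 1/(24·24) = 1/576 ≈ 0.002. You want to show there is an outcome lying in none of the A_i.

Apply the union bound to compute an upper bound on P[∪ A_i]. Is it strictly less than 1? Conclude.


Union bound: P[∪_{i=1}^{24} A_i] ≤ Σ_i P[A_i] ≤ 24·p = 24·(1/576) = 1/24.
Numerically: 1/24 ≈ 0.042.
Is 1/24 < 1? YES.
Since P[∪ A_i] ≤ 1/24 < 1, the complement has P[∩ A_i^c] ≥ 1 − 1/24 = 23/24 > 0, so some outcome avoids every A_i.

24·p = 1/24 ≈ 0.042; existence CERTIFIED by the union bound.


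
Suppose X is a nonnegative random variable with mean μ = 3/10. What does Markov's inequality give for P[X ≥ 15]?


μ = E[X] = 3/10, a = 15.
Markov: P[X ≥ 15] ≤ μ/a = (3/10)/15 = 1/50.
Numerically: ≈ 0.020.
(Since a = 15 > μ = 0.300, the bound 1/50 is < 1 and informative.)

P[X ≥ 15] ≤ 1/50 ≈ 0.020.


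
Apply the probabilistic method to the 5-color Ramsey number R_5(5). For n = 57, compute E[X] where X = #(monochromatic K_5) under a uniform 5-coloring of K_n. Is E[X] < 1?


E[X] = C(57, 5) · 5^{1 − 10} = 4187106 · 5^{−9} = 4187106/1953125.
As a reduced fraction: E[X] = 4187106/1953125 ≈ 2.144.
Is E[X] < 1? NO.
Since E[X] ≥ 1, the first-moment bound is inconclusive at n = 57; it does NOT by itself certify R_5(5) > 57.

E[X] = 4187106/1953125 ≈ 2.144; E[X] ≥ 1; first-moment method inconclusive here.


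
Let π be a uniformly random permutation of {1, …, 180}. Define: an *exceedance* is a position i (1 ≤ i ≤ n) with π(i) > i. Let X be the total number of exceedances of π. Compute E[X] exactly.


Write X = Σ_{i=1}^{180} X_i, where X_i = 1_{π(i) > i}.
For each fixed i, π(i) is uniform over {1, …, 180} (marginal of a uniform permutation), so P[π(i) > i] = (n − i)/n. Summing: Σ_{i=1}^{180} (n − i)/n = (0 + 1 + … + 179)/180 = 180(180 − 1)/(2·180) = (180 − 1)/2.
Hence E[X] = Σ_{i=1}^{180} (180 − i)/180 = 179/2 ≈ 89.500000.

E[X] = 179/2 = 89.500000.


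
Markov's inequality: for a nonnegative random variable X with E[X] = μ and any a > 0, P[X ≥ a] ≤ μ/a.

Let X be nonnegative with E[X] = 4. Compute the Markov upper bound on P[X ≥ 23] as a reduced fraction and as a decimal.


μ = E[X] = 4, a = 23.
Markov: P[X ≥ 23] ≤ μ/a = (4)/23 = 4/23.
Numerically: ≈ 0.17391.
(Since a = 23 > μ = 4.00000, the bound 4/23 is < 1 and informative.)

P[X ≥ 23] ≤ 4/23 ≈ 0.17391.


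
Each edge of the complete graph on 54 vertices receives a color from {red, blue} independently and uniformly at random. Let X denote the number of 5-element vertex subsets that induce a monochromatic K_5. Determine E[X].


Let X = Σ_S X_S over the C(54, 5) = 3162510 subsets S of size 5, where X_S = 1 if the K_5 on S is monochromatic.
For a fixed S, the K_5 on S has C(5, 2) = 10 edges. P[all 10 edges red] = (1/2)^10, and likewise for blue, so P[monochromatic] = 2·(1/2)^10 = 2^{1 − 10} = 1/512.
Summing: E[X] = C(54, 5) · 2^{1 − 10} = 3162510 · 1/512 = 1581255/256.
Numerically: E[X] ≈ 6176.777.

E[X] = C(54,5)·2^(1−C(5,2)) = 1581255/256 ≈ 6176.777.


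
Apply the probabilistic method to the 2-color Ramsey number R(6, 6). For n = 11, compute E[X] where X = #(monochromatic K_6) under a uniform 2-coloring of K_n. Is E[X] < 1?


E[X] = C(11, 6) · 2^{1 − 15} = 462 · 2^{−14} = 462/16384.
As a reduced fraction: E[X] = 231/8192 ≈ 0.028198.
Is E[X] < 1? YES.
Since E[X] < 1, there exists a 2-coloring of K_{11} with no monochromatic K_6; hence R(6, 6) > 11.

E[X] = 231/8192 ≈ 0.028198; E[X] < 1, so R(6, 6) > 11.


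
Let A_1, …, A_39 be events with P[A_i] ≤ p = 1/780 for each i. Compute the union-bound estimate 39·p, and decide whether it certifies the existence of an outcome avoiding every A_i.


Union bound: P[∪_{i=1}^{39} A_i] ≤ Σ_i P[A_i] ≤ 39·p = 39·(1/780) = 1/20.
Numerically: 1/20 ≈ 0.050.
Is 1/20 < 1? YES.
Since P[∪ A_i] ≤ 1/20 < 1, the complement has P[∩ A_i^c] ≥ 1 − 1/20 = 19/20 > 0, so some outcome avoids every A_i.

39·p = 1/20 ≈ 0.050; existence CERTIFIED by the union bound.


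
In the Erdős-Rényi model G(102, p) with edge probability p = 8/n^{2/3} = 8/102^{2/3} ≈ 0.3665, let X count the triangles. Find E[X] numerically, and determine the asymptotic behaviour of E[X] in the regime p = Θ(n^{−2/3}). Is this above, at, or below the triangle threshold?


Number of potential triangles: C(102, 3) = 171700.
Each occurs with probability p³ ≈ (0.3665)³ ≈ 4.921184e-02.
By linearity: E[X] = C(102, 3)·p³ ≈ 171700 · 4.921184e-02 ≈ 8449.6732.
Since α = 2/3 < 1, p = c/n^{2/3} ≫ 1/n is above the triangle threshold p ~ 1/n. Asymptotically E[X] ~ (c³/6)·n^{3(1−α)} = (8³/6)·n^{1} → ∞; triangles are abundant w.h.p.

E[X] ≈ 8449.6732; in regime p = Θ(1/n^{2/3}) E[X] diverges (above the triangle threshold p ~ 1/n).


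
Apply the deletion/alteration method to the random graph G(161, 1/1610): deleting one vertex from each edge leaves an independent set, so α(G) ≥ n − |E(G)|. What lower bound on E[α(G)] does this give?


E[|E(G)|] = C(161, 2)·p = 12880 · (1/1610) = 8.
E[α(G)] ≥ n − E[|E(G)|] = 161 − 8 = 153.
Numerically: ≈ 153.000000.
(This is only a lower bound; the true E[α(G)] may be larger.)

E[α(G)] ≥ 153 ≈ 153.000000.


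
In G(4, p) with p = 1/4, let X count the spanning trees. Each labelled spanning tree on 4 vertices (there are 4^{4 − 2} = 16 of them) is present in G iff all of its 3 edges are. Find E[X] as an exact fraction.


K_4 has 4^{4 − 2} = 16 labelled spanning trees.
For each such spanning tree H, let X_H = 1 if all 3 edges of H are present in G. Then P[X_H = 1] = p^{3} = (1/4)^{3} = 1/64.
By linearity: E[X] = Σ_H E[X_H] = 16 · p^{3} = 16 · 1/64 = 1/4.
Numerically: E[X] ≈ 0.25.

E[X] = 16 · (1/4)^{3} = 1/4 ≈ 0.25.


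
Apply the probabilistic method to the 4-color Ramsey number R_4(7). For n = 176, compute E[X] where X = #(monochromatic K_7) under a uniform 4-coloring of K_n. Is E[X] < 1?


E[X] = C(176, 7) · 4^{1 − 21} = 919790691600 · 4^{−20} = 919790691600/1099511627776.
As a reduced fraction: E[X] = 57486918225/68719476736 ≈ 0.83654.
Is E[X] < 1? YES.
Since E[X] < 1, there exists a 4-coloring of K_{176} with no monochromatic K_7; hence R_4(7) > 176.

E[X] = 57486918225/68719476736 ≈ 0.83654; E[X] < 1, so R_4(7) > 176.


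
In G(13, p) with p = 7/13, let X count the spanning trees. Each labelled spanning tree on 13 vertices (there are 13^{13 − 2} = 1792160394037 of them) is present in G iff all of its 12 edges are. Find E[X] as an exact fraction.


K_13 has 13^{13 − 2} = 1792160394037 labelled spanning trees.
For each such spanning tree H, let X_H = 1 if all 12 edges of H are present in G. Then P[X_H = 1] = p^{12} = (7/13)^{12} = 13841287201/23298085122481.
By linearity: E[X] = Σ_H E[X_H] = 1792160394037 · p^{12} = 1792160394037 · 13841287201/23298085122481 = 13841287201/13.
Numerically: E[X] ≈ 1.065e+09.

E[X] = 1792160394037 · (7/13)^{12} = 13841287201/13 ≈ 1.065e+09.


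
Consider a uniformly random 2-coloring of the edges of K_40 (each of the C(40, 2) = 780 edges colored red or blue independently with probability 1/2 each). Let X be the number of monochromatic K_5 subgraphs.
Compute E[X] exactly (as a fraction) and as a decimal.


Let X = Σ_S X_S over the C(40, 5) = 658008 subsets S of size 5, where X_S = 1 if the K_5 on S is monochromatic.
For a fixed S, the K_5 on S has C(5, 2) = 10 edges. P[all 10 edges red] = (1/2)^10, and likewise for blue, so P[monochromatic] = 2·(1/2)^10 = 2^{1 − 10} = 1/512.
Summing: E[X] = C(40, 5) · 2^{1 − 10} = 658008 · 1/512 = 82251/64.
Numerically: E[X] ≈ 1285.1719.

E[X] = C(40,5)·2^(1−C(5,2)) = 82251/64 ≈ 1285.1719.


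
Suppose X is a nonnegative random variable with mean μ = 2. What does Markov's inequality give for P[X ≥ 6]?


μ = E[X] = 2, a = 6.
Markov: P[X ≥ 6] ≤ μ/a = (2)/6 = 1/3.
Numerically: ≈ 0.3333.
(Since a = 6 > μ = 2.0000, the bound 1/3 is < 1 and informative.)

P[X ≥ 6] ≤ 1/3 ≈ 0.3333.


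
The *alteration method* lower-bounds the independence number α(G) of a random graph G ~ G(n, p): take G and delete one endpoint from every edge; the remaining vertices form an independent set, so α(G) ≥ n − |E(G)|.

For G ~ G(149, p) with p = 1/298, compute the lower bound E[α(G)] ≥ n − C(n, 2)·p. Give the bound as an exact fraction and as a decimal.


E[|E(G)|] = C(149, 2)·p = 11026 · (1/298) = 37.
E[α(G)] ≥ n − E[|E(G)|] = 149 − 37 = 112.
Numerically: ≈ 112.000.
(This is only a lower bound; the true E[α(G)] may be larger.)

E[α(G)] ≥ 112 ≈ 112.000.


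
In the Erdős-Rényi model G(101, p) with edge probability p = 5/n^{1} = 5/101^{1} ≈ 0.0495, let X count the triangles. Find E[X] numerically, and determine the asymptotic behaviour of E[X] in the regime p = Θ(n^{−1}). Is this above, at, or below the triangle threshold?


Number of potential triangles: C(101, 3) = 166650.
Each occurs with probability p³ ≈ (0.0495)³ ≈ 1.21324e-04.
By linearity: E[X] = C(101, 3)·p³ ≈ 166650 · 1.21324e-04 ≈ 20.219.
Here α = 1, so p = 5/n is exactly at the triangle threshold p ~ 1/n. Asymptotically E[X] → c³/6 = 5³/6 = 125/6 ≈ 20.833, a bounded constant. In this regime the triangle count is asymptotically Poisson(c³/6).

E[X] ≈ 20.219; in regime p = Θ(1/n^{1}) E[X] stays bounded (at the triangle threshold p ~ 1/n).


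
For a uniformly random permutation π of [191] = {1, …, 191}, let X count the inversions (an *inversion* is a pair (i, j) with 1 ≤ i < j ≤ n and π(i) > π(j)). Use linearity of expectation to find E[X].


Write X = Σ X_I over the C(191, 2) = 18145 pairs i < j, with X_I the indicator of one inversion.
There are 18145 indicators.
For each fixed pair i < j, the values π(i) and π(j) are two distinct elements of {1, …, 191} in uniformly random order; by symmetry P[π(i) > π(j)] = 1/2.
By linearity: E[X] = 18145 · (1/2) = C(191, 2) · (1/2) = 18145/2 = 18145/2 ≈ 9072.500.

E[X] = 18145/2 = 9072.500.


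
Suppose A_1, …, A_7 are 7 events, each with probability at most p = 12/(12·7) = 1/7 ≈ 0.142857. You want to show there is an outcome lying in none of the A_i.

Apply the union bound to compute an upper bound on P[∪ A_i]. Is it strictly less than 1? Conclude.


Union bound: P[∪_{i=1}^{7} A_i] ≤ Σ_i P[A_i] ≤ 7·p = 7·(1/7) = 1.
Numerically: 1 ≈ 1.000000.
Is 1 < 1? NO.
Since the bound 1 is ≥ 1, the union bound is uninformative here; it does NOT by itself certify existence.

7·p = 1 ≈ 1.000000; existence NOT certified by the union bound.


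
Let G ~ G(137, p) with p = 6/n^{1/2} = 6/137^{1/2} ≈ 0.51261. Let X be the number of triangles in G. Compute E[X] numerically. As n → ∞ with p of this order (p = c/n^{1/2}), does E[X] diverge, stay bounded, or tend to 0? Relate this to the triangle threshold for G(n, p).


Number of potential triangles: C(137, 3) = 419220.
Each occurs with probability p³ ≈ (0.51261)³ ≈ 1.3470165e-01.
By linearity: E[X] = C(137, 3)·p³ ≈ 419220 · 1.3470165e-01 ≈ 56469.62374.
Since α = 1/2 < 1, p = c/n^{1/2} ≫ 1/n is above the triangle threshold p ~ 1/n. Asymptotically E[X] ~ (c³/6)·n^{3(1−α)} = (6³/6)·n^{1.5} → ∞; triangles are abundant w.h.p.

E[X] ≈ 56469.62374; in regime p = Θ(1/n^{1/2}) E[X] diverges (above the triangle threshold p ~ 1/n).


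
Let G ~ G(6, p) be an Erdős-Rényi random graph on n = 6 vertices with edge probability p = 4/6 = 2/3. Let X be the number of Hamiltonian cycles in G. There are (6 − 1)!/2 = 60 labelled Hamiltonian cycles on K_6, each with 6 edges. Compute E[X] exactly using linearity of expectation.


K_6 has (6 − 1)!/2 = 60 labelled Hamiltonian cycles.
For each such Hamiltonian cycle H, let X_H = 1 if all 6 edges of H are present in G. Then P[X_H = 1] = p^{6} = (2/3)^{6} = 64/729.
By linearity: E[X] = Σ_H E[X_H] = 60 · p^{6} = 60 · 64/729 = 1280/243.
Numerically: E[X] ≈ 5.267.

E[X] = 60 · (2/3)^{6} = 1280/243 ≈ 5.267.


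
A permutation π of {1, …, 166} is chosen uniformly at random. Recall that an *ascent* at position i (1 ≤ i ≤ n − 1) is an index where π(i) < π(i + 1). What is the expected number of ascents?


Write X = Σ X_I over i = 1, …, 165, with X_I the indicator of one ascent.
There are 165 indicators.
For each fixed i, the pair (π(i), π(i+1)) is a uniformly random ordered pair of distinct values from {1, …, 166}; by symmetry P[π(i) < π(i+1)] = 1/2.
By linearity: E[X] = 165 · (1/2) = (166 − 1) · (1/2) = 165/2 ≈ 82.50000.

E[X] = 165/2 = 82.50000.


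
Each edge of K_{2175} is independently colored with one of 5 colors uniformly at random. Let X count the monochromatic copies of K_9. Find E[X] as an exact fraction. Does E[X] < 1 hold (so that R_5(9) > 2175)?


E[X] = C(2175, 9) · 5^{1 − 36} = 2952382442121838483046575 · 5^{−35} = 2952382442121838483046575/2910383045673370361328125.
As a reduced fraction: E[X] = 118095297684873539321863/116415321826934814453125 ≈ 1.01443.
Is E[X] < 1? NO.
Since E[X] ≥ 1, the first-moment bound is inconclusive at n = 2175; it does NOT by itself certify R_5(9) > 2175.

E[X] = 118095297684873539321863/116415321826934814453125 ≈ 1.01443; E[X] ≥ 1; first-moment method inconclusive here.


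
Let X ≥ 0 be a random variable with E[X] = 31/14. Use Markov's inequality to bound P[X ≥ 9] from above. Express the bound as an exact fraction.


μ = E[X] = 31/14, a = 9.
Markov: P[X ≥ 9] ≤ μ/a = (31/14)/9 = 31/126.
Numerically: ≈ 0.2460.
(Since a = 9 > μ = 2.2143, the bound 31/126 is < 1 and informative.)

P[X ≥ 9] ≤ 31/126 ≈ 0.2460.


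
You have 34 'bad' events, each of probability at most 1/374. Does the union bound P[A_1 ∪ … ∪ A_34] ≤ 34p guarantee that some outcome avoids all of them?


Union bound: P[∪_{i=1}^{34} A_i] ≤ Σ_i P[A_i] ≤ 34·p = 34·(1/374) = 1/11.
Numerically: 1/11 ≈ 0.090909.
Is 1/11 < 1? YES.
Since P[∪ A_i] ≤ 1/11 < 1, the complement has P[∩ A_i^c] ≥ 1 − 1/11 = 10/11 > 0, so some outcome avoids every A_i.

34·p = 1/11 ≈ 0.090909; existence CERTIFIED by the union bound.


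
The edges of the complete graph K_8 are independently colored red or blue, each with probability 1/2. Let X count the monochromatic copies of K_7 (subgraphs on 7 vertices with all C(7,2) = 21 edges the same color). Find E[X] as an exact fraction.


Let X = Σ_S X_S over the C(8, 7) = 8 subsets S of size 7, where X_S = 1 if the K_7 on S is monochromatic.
For a fixed S, the K_7 on S has C(7, 2) = 21 edges. P[all 21 edges red] = (1/2)^21, and likewise for blue, so P[monochromatic] = 2·(1/2)^21 = 2^{1 − 21} = 1/1048576.
Summing: E[X] = C(8, 7) · 2^{1 − 21} = 8 · 1/1048576 = 1/131072.
Numerically: E[X] ≈ 0.0000.

E[X] = C(8,7)·2^(1−C(7,2)) = 1/131072 ≈ 0.0000.


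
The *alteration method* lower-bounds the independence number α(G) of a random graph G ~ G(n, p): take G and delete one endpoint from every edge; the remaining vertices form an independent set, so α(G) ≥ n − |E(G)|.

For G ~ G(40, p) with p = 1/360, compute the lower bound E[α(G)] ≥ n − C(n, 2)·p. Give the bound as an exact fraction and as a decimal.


E[|E(G)|] = C(40, 2)·p = 780 · (1/360) = 13/6.
E[α(G)] ≥ n − E[|E(G)|] = 40 − 13/6 = 227/6.
Numerically: ≈ 37.83333.
(This is only a lower bound; the true E[α(G)] may be larger.)

E[α(G)] ≥ 227/6 ≈ 37.83333.


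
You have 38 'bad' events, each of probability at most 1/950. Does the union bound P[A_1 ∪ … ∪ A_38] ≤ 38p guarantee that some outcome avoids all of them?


Union bound: P[∪_{i=1}^{38} A_i] ≤ Σ_i P[A_i] ≤ 38·p = 38·(1/950) = 1/25.
Numerically: 1/25 ≈ 0.04000.
Is 1/25 < 1? YES.
Since P[∪ A_i] ≤ 1/25 < 1, the complement has P[∩ A_i^c] ≥ 1 − 1/25 = 24/25 > 0, so some outcome avoids every A_i.

38·p = 1/25 ≈ 0.04000; existence CERTIFIED by the union bound.


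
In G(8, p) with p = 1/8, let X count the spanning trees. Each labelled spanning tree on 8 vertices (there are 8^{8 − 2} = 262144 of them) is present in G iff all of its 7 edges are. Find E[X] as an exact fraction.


K_8 has 8^{8 − 2} = 262144 labelled spanning trees.
For each such spanning tree H, let X_H = 1 if all 7 edges of H are present in G. Then P[X_H = 1] = p^{7} = (1/8)^{7} = 1/2097152.
By linearity: E[X] = Σ_H E[X_H] = 262144 · p^{7} = 262144 · 1/2097152 = 1/8.
Numerically: E[X] ≈ 0.125.

E[X] = 262144 · (1/8)^{7} = 1/8 ≈ 0.125.


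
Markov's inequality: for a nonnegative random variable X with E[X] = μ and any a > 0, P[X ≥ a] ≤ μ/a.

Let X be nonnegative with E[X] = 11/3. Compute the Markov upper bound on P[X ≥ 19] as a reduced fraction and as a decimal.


μ = E[X] = 11/3, a = 19.
Markov: P[X ≥ 19] ≤ μ/a = (11/3)/19 = 11/57.
Numerically: ≈ 0.193.
(Since a = 19 > μ = 3.667, the bound 11/57 is < 1 and informative.)

P[X ≥ 19] ≤ 11/57 ≈ 0.193.


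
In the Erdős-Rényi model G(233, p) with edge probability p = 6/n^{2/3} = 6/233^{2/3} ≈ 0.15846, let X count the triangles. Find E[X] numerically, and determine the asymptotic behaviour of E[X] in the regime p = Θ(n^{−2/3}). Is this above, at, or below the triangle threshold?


Number of potential triangles: C(233, 3) = 2081156.
Each occurs with probability p³ ≈ (0.15846)³ ≈ 3.9787066e-03.
By linearity: E[X] = C(233, 3)·p³ ≈ 2081156 · 3.9787066e-03 ≈ 8280.30901.
Since α = 2/3 < 1, p = c/n^{2/3} ≫ 1/n is above the triangle threshold p ~ 1/n. Asymptotically E[X] ~ (c³/6)·n^{3(1−α)} = (6³/6)·n^{1} → ∞; triangles are abundant w.h.p.

E[X] ≈ 8280.30901; in regime p = Θ(1/n^{2/3}) E[X] diverges (above the triangle threshold p ~ 1/n).


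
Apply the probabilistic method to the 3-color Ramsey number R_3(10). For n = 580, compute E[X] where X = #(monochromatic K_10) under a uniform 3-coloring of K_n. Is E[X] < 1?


E[X] = C(580, 10) · 3^{1 − 45} = 1098085496704252547920 · 3^{−44} = 1098085496704252547920/984770902183611232881.
As a reduced fraction: E[X] = 1098085496704252547920/984770902183611232881 ≈ 1.1151.
Is E[X] < 1? NO.
Since E[X] ≥ 1, the first-moment bound is inconclusive at n = 580; it does NOT by itself certify R_3(10) > 580.

E[X] = 1098085496704252547920/984770902183611232881 ≈ 1.1151; E[X] ≥ 1; first-moment method inconclusive here.
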